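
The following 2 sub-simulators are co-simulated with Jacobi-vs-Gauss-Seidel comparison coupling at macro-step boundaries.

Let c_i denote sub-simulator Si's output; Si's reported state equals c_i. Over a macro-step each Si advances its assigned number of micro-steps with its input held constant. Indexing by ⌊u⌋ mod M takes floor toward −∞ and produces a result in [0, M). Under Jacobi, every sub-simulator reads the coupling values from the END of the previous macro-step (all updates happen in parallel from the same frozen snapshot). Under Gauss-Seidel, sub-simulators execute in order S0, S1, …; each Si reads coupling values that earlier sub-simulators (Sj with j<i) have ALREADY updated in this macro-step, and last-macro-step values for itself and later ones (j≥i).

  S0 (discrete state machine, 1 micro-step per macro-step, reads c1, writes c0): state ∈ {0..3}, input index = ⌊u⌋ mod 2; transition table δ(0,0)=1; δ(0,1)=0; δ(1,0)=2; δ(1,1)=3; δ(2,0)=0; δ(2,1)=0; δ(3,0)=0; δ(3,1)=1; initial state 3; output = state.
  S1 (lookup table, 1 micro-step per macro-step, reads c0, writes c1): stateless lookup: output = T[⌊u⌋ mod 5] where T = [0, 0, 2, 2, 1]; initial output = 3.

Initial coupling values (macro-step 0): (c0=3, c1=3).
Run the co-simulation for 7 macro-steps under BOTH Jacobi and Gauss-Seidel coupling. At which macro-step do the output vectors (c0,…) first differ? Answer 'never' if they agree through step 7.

[Jacobi] macro 1: S0 reads c1=3 → after 1×micro: 1; S1 reads c0=3 → after 1×micro: 2 ⇒ (c0=1, c1=2)
[Jacobi] macro 2: S0 reads c1=2 → after 1×micro: 2; S1 reads c0=1 → after 1×micro: 0 ⇒ (c0=2, c1=0)
[Jacobi] macro 3: S0 reads c1=0 → after 1×micro: 0; S1 reads c0=2 → after 1×micro: 2 ⇒ (c0=0, c1=2)
[Jacobi] macro 4: S0 reads c1=2 → after 1×micro: 1; S1 reads c0=0 → after 1×micro: 0 ⇒ (c0=1, c1=0)
[Jacobi] macro 5: S0 reads c1=0 → after 1×micro: 2; S1 reads c0=1 → after 1×micro: 0 ⇒ (c0=2, c1=0)
[Jacobi] macro 6: S0 reads c1=0 → after 1×micro: 0; S1 reads c0=2 → after 1×micro: 2 ⇒ (c0=0, c1=2)
[Jacobi] macro 7: S0 reads c1=2 → after 1×micro: 1; S1 reads c0=0 → after 1×micro: 0 ⇒ (c0=1, c1=0)
[Gauss-Seidel] macro 1: S0 reads c1=3 → after 1×micro: 1; S1 reads c0=1 → after 1×micro: 0 ⇒ (c0=1, c1=0)
[Gauss-Seidel] macro 2: S0 reads c1=0 → after 1×micro: 2; S1 reads c0=2 → after 1×micro: 2 ⇒ (c0=2, c1=2)
[Gauss-Seidel] macro 3: S0 reads c1=2 → after 1×micro: 0; S1 reads c0=0 → after 1×micro: 0 ⇒ (c0=0, c1=0)
[Gauss-Seidel] macro 4: S0 reads c1=0 → after 1×micro: 1; S1 reads c0=1 → after 1×micro: 0 ⇒ (c0=1, c1=0)
[Gauss-Seidel] macro 5: S0 reads c1=0 → after 1×micro: 2; S1 reads c0=2 → after 1×micro: 2 ⇒ (c0=2, c1=2)
[Gauss-Seidel] macro 6: S0 reads c1=2 → after 1×micro: 0; S1 reads c0=0 → after 1×micro: 0 ⇒ (c0=0, c1=0)
[Gauss-Seidel] macro 7: S0 reads c1=0 → after 1×micro: 1; S1 reads c0=1 → after 1×micro: 0 ⇒ (c0=1, c1=0)

first divergence at macro-step: 1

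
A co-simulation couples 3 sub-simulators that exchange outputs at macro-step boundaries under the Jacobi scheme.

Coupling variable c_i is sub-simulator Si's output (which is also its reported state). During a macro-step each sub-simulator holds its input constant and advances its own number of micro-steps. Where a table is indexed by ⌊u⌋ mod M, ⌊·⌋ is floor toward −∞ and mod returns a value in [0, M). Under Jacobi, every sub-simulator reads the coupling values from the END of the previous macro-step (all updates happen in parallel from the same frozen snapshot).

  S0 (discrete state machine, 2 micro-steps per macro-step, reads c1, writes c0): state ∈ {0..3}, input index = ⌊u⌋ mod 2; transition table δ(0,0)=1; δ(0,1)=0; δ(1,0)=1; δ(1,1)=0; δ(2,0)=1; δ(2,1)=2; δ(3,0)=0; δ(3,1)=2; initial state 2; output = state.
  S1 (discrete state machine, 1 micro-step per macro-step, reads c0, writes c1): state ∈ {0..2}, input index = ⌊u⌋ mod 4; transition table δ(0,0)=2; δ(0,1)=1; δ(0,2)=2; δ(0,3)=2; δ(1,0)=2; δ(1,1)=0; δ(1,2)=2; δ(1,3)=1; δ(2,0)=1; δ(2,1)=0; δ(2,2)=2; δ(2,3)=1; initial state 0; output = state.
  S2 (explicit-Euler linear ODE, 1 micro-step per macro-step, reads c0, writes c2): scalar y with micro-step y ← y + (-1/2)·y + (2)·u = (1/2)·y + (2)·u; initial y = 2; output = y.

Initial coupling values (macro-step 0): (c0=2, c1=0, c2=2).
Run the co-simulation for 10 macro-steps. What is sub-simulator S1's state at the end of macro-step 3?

macro 1: S0 reads c1=0 → after 2×micro: 1; S1 reads c0=2 → after 1×micro: 2; S2 reads c0=2 → after 1×micro: 5 ⇒ (c0=1, c1=2, c2=5)
macro 2: S0 reads c1=2 → after 2×micro: 1; S1 reads c0=1 → after 1×micro: 0; S2 reads c0=1 → after 1×micro: 9/2 ⇒ (c0=1, c1=0, c2=9/2)
macro 3: S0 reads c1=0 → after 2×micro: 1; S1 reads c0=1 → after 1×micro: 1; S2 reads c0=1 → after 1×micro: 17/4 ⇒ (c0=1, c1=1, c2=17/4)
macro 4: S0 reads c1=1 → after 2×micro: 0; S1 reads c0=1 → after 1×micro: 0; S2 reads c0=1 → after 1×micro: 33/8 ⇒ (c0=0, c1=0, c2=33/8)
macro 5: S0 reads c1=0 → after 2×micro: 1; S1 reads c0=0 → after 1×micro: 2; S2 reads c0=0 → after 1×micro: 33/16 ⇒ (c0=1, c1=2, c2=33/16)
macro 6: S0 reads c1=2 → after 2×micro: 1; S1 reads c0=1 → after 1×micro: 0; S2 reads c0=1 → after 1×micro: 97/32 ⇒ (c0=1, c1=0, c2=97/32)
macro 7: S0 reads c1=0 → after 2×micro: 1; S1 reads c0=1 → after 1×micro: 1; S2 reads c0=1 → after 1×micro: 225/64 ⇒ (c0=1, c1=1, c2=225/64)
macro 8: S0 reads c1=1 → after 2×micro: 0; S1 reads c0=1 → after 1×micro: 0; S2 reads c0=1 → after 1×micro: 481/128 ⇒ (c0=0, c1=0, c2=481/128)
macro 9: S0 reads c1=0 → after 2×micro: 1; S1 reads c0=0 → after 1×micro: 2; S2 reads c0=0 → after 1×micro: 481/256 ⇒ (c0=1, c1=2, c2=481/256)
macro 10: S0 reads c1=2 → after 2×micro: 1; S1 reads c0=1 → after 1×micro: 0; S2 reads c0=1 → after 1×micro: 1505/512 ⇒ (c0=1, c1=0, c2=1505/512)

S1 state at macro-step 3 = 1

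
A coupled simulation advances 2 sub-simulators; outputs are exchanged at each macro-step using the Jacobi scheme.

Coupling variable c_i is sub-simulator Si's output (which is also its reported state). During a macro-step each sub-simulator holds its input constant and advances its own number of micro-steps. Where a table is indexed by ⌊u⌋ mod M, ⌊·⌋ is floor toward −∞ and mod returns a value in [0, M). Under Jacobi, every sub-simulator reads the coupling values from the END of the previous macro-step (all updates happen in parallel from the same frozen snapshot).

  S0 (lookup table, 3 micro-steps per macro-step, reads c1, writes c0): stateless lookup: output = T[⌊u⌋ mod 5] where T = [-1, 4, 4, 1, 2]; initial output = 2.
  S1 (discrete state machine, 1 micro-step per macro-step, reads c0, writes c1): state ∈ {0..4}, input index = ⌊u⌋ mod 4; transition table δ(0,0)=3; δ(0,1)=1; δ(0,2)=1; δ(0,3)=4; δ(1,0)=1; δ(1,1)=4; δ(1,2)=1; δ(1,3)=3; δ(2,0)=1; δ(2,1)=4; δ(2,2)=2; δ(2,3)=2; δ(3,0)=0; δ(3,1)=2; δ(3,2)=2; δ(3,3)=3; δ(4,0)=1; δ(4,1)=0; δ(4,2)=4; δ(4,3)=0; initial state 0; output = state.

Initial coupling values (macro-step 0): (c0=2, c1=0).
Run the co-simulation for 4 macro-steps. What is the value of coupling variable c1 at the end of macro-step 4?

c1 at macro-step 4 = 1

macro 1: S0 reads c1=0 → after 3×micro: -1; S1 reads c0=2 → after 1×micro: 1 ⇒ (c0=-1, c1=1)
macro 2: S0 reads c1=1 → after 3×micro: 4; S1 reads c0=-1 → after 1×micro: 3 ⇒ (c0=4, c1=3)
macro 3: S0 reads c1=3 → after 3×micro: 1; S1 reads c0=4 → after 1×micro: 0 ⇒ (c0=1, c1=0)
macro 4: S0 reads c1=0 → after 3×micro: -1; S1 reads c0=1 → after 1×micro: 1 ⇒ (c0=-1, c1=1)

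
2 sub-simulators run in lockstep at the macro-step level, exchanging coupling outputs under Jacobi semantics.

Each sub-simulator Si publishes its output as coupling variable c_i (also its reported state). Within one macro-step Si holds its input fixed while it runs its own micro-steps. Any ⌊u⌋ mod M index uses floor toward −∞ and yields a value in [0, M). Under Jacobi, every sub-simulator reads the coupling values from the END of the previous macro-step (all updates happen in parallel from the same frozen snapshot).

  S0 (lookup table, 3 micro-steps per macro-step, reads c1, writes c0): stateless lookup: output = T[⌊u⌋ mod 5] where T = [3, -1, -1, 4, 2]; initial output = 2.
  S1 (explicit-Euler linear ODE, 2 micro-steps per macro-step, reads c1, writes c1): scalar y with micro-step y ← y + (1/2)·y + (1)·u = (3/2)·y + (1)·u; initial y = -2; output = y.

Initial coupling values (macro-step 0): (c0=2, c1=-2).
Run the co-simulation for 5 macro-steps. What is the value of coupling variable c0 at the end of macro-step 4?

c0 at macro-step 4 = 3

macro 1: S0 reads c1=-2 → after 3×micro: 4; S1 reads c1=-2 → after 2×micro: -19/2 ⇒ (c0=4, c1=-19/2)
macro 2: S0 reads c1=-19/2 → after 3×micro: 3; S1 reads c1=-19/2 → after 2×micro: -361/8 ⇒ (c0=3, c1=-361/8)
macro 3: S0 reads c1=-361/8 → after 3×micro: 2; S1 reads c1=-361/8 → after 2×micro: -6859/32 ⇒ (c0=2, c1=-6859/32)
macro 4: S0 reads c1=-6859/32 → after 3×micro: 3; S1 reads c1=-6859/32 → after 2×micro: -130321/128 ⇒ (c0=3, c1=-130321/128)
macro 5: S0 reads c1=-130321/128 → after 3×micro: -1; S1 reads c1=-130321/128 → after 2×micro: -2476099/512 ⇒ (c0=-1, c1=-2476099/512)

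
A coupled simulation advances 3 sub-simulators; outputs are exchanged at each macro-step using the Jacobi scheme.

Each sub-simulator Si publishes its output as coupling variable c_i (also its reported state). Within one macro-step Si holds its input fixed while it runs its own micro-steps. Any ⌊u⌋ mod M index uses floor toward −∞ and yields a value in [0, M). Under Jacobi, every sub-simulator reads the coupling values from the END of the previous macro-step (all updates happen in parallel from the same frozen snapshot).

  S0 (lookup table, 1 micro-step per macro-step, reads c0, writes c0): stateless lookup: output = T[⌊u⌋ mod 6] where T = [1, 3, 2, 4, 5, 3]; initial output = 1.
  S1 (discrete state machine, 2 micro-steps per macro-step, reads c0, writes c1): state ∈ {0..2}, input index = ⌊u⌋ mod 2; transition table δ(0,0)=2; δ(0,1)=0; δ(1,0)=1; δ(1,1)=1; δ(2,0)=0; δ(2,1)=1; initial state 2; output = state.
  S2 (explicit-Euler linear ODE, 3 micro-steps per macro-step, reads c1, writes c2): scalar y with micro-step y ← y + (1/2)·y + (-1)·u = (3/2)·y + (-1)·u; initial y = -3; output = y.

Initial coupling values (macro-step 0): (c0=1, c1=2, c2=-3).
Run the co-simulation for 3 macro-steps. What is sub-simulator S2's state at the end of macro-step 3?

macro 1: S0 reads c0=1 → after 1×micro: 3; S1 reads c0=1 → after 2×micro: 1; S2 reads c1=2 → after 3×micro: -157/8 ⇒ (c0=3, c1=1, c2=-157/8)
macro 2: S0 reads c0=3 → after 1×micro: 4; S1 reads c0=3 → after 2×micro: 1; S2 reads c1=1 → after 3×micro: -4543/64 ⇒ (c0=4, c1=1, c2=-4543/64)
macro 3: S0 reads c0=4 → after 1×micro: 5; S1 reads c0=4 → after 2×micro: 1; S2 reads c1=1 → after 3×micro: -125093/512 ⇒ (c0=5, c1=1, c2=-125093/512)

S2 state at macro-step 3 = -125093/512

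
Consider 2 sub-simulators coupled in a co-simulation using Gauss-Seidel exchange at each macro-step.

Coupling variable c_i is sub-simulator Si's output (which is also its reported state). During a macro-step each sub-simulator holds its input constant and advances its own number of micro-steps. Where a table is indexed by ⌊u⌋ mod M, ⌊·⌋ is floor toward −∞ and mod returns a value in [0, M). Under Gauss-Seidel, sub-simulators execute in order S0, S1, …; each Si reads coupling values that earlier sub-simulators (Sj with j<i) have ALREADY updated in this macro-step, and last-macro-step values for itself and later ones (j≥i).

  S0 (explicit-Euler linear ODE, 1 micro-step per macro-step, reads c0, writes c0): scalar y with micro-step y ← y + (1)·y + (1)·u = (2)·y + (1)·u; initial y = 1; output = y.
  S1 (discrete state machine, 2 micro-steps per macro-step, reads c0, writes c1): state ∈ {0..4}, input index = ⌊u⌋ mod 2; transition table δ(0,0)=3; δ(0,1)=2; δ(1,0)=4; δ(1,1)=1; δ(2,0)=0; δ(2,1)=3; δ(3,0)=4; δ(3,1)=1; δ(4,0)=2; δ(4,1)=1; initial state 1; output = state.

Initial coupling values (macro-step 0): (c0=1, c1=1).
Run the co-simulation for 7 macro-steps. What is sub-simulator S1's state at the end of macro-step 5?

S1 state at macro-step 5 = 1

macro 1: S0 reads c0=1 → after 1×micro: 3; S1 reads c0=3 → after 2×micro: 1 ⇒ (c0=3, c1=1)
macro 2: S0 reads c0=3 → after 1×micro: 9; S1 reads c0=9 → after 2×micro: 1 ⇒ (c0=9, c1=1)
macro 3: S0 reads c0=9 → after 1×micro: 27; S1 reads c0=27 → after 2×micro: 1 ⇒ (c0=27, c1=1)
macro 4: S0 reads c0=27 → after 1×micro: 81; S1 reads c0=81 → after 2×micro: 1 ⇒ (c0=81, c1=1)
macro 5: S0 reads c0=81 → after 1×micro: 243; S1 reads c0=243 → after 2×micro: 1 ⇒ (c0=243, c1=1)
macro 6: S0 reads c0=243 → after 1×micro: 729; S1 reads c0=729 → after 2×micro: 1 ⇒ (c0=729, c1=1)
macro 7: S0 reads c0=729 → after 1×micro: 2187; S1 reads c0=2187 → after 2×micro: 1 ⇒ (c0=2187, c1=1)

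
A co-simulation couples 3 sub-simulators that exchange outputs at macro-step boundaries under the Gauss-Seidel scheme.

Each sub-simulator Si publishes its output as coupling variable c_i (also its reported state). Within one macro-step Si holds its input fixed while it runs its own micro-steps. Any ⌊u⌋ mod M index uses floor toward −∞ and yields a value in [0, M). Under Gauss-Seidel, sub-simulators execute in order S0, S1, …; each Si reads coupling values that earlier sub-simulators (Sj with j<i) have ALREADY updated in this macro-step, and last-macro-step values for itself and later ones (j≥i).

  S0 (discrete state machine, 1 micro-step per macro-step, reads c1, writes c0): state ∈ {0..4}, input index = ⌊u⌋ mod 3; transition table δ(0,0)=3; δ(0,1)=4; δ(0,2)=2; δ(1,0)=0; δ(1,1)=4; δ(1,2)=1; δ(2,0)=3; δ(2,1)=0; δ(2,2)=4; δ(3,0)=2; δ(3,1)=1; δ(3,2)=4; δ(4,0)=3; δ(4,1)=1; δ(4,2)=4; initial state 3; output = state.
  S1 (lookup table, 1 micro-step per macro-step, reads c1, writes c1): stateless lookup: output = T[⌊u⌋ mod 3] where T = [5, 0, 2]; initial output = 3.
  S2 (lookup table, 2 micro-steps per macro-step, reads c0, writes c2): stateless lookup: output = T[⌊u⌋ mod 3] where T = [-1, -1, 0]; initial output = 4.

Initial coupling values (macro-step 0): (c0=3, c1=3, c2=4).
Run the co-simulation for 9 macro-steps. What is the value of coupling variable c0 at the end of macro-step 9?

c0 at macro-step 9 = 4

macro 1: S0 reads c1=3 → after 1×micro: 2; S1 reads c1=3 → after 1×micro: 5; S2 reads c0=2 → after 2×micro: 0 ⇒ (c0=2, c1=5, c2=0)
macro 2: S0 reads c1=5 → after 1×micro: 4; S1 reads c1=5 → after 1×micro: 2; S2 reads c0=4 → after 2×micro: -1 ⇒ (c0=4, c1=2, c2=-1)
macro 3: S0 reads c1=2 → after 1×micro: 4; S1 reads c1=2 → after 1×micro: 2; S2 reads c0=4 → after 2×micro: -1 ⇒ (c0=4, c1=2, c2=-1)
macro 4: S0 reads c1=2 → after 1×micro: 4; S1 reads c1=2 → after 1×micro: 2; S2 reads c0=4 → after 2×micro: -1 ⇒ (c0=4, c1=2, c2=-1)
macro 5: S0 reads c1=2 → after 1×micro: 4; S1 reads c1=2 → after 1×micro: 2; S2 reads c0=4 → after 2×micro: -1 ⇒ (c0=4, c1=2, c2=-1)
macro 6: S0 reads c1=2 → after 1×micro: 4; S1 reads c1=2 → after 1×micro: 2; S2 reads c0=4 → after 2×micro: -1 ⇒ (c0=4, c1=2, c2=-1)
macro 7: S0 reads c1=2 → after 1×micro: 4; S1 reads c1=2 → after 1×micro: 2; S2 reads c0=4 → after 2×micro: -1 ⇒ (c0=4, c1=2, c2=-1)
macro 8: S0 reads c1=2 → after 1×micro: 4; S1 reads c1=2 → after 1×micro: 2; S2 reads c0=4 → after 2×micro: -1 ⇒ (c0=4, c1=2, c2=-1)
macro 9: S0 reads c1=2 → after 1×micro: 4; S1 reads c1=2 → after 1×micro: 2; S2 reads c0=4 → after 2×micro: -1 ⇒ (c0=4, c1=2, c2=-1)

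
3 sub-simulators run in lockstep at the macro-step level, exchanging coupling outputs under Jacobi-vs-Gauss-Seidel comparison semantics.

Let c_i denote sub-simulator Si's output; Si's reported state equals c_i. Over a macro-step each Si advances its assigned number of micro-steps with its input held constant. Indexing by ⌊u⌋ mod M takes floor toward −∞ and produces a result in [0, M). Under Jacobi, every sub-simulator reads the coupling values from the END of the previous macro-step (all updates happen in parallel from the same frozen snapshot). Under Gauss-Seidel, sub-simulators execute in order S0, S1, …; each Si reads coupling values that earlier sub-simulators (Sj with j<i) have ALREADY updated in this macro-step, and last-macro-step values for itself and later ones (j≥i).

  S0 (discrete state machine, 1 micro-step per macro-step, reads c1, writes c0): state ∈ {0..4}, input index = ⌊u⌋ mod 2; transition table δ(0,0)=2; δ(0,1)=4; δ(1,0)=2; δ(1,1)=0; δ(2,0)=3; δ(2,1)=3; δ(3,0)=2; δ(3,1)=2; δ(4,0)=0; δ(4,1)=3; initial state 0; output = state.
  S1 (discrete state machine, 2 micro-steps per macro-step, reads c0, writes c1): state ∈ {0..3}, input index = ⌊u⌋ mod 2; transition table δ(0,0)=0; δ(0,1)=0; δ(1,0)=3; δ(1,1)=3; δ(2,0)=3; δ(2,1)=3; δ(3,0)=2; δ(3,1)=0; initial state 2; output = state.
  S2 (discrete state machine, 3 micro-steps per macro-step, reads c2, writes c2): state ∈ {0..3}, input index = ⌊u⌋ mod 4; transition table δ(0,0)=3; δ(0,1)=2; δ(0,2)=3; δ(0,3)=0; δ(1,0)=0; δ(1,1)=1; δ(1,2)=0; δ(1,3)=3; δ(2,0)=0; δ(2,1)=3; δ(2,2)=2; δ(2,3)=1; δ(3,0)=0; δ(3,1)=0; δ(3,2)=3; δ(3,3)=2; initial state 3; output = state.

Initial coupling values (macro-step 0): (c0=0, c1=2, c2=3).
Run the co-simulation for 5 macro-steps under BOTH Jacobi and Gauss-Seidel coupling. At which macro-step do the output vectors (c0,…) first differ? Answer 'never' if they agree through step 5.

first divergence at macro-step: 2

[Jacobi] macro 1: S0 reads c1=2 → after 1×micro: 2; S1 reads c0=0 → after 2×micro: 2; S2 reads c2=3 → after 3×micro: 3 ⇒ (c0=2, c1=2, c2=3)
[Jacobi] macro 2: S0 reads c1=2 → after 1×micro: 3; S1 reads c0=2 → after 2×micro: 2; S2 reads c2=3 → after 3×micro: 3 ⇒ (c0=3, c1=2, c2=3)
[Jacobi] macro 3: S0 reads c1=2 → after 1×micro: 2; S1 reads c0=3 → after 2×micro: 0; S2 reads c2=3 → after 3×micro: 3 ⇒ (c0=2, c1=0, c2=3)
[Jacobi] macro 4: S0 reads c1=0 → after 1×micro: 3; S1 reads c0=2 → after 2×micro: 0; S2 reads c2=3 → after 3×micro: 3 ⇒ (c0=3, c1=0, c2=3)
[Jacobi] macro 5: S0 reads c1=0 → after 1×micro: 2; S1 reads c0=3 → after 2×micro: 0; S2 reads c2=3 → after 3×micro: 3 ⇒ (c0=2, c1=0, c2=3)
[Gauss-Seidel] macro 1: S0 reads c1=2 → after 1×micro: 2; S1 reads c0=2 → after 2×micro: 2; S2 reads c2=3 → after 3×micro: 3 ⇒ (c0=2, c1=2, c2=3)
[Gauss-Seidel] macro 2: S0 reads c1=2 → after 1×micro: 3; S1 reads c0=3 → after 2×micro: 0; S2 reads c2=3 → after 3×micro: 3 ⇒ (c0=3, c1=0, c2=3)
[Gauss-Seidel] macro 3: S0 reads c1=0 → after 1×micro: 2; S1 reads c0=2 → after 2×micro: 0; S2 reads c2=3 → after 3×micro: 3 ⇒ (c0=2, c1=0, c2=3)
[Gauss-Seidel] macro 4: S0 reads c1=0 → after 1×micro: 3; S1 reads c0=3 → after 2×micro: 0; S2 reads c2=3 → after 3×micro: 3 ⇒ (c0=3, c1=0, c2=3)
[Gauss-Seidel] macro 5: S0 reads c1=0 → after 1×micro: 2; S1 reads c0=2 → after 2×micro: 0; S2 reads c2=3 → after 3×micro: 3 ⇒ (c0=2, c1=0, c2=3)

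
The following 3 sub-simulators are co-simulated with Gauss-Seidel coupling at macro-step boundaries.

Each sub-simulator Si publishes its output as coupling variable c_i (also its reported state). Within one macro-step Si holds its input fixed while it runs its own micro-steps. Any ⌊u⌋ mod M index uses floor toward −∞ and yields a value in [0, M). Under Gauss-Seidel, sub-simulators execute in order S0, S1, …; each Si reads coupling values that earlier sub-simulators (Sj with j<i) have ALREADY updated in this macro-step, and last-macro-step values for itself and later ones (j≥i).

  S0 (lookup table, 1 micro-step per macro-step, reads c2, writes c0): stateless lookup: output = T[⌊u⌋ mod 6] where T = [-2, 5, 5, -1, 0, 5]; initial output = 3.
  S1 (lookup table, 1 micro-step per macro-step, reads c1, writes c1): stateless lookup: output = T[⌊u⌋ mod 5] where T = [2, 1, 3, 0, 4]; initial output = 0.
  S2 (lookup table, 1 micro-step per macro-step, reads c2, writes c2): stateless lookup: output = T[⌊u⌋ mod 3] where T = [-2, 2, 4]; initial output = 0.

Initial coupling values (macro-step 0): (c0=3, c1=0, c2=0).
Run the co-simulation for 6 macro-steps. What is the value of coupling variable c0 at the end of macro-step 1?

macro 1: S0 reads c2=0 → after 1×micro: -2; S1 reads c1=0 → after 1×micro: 2; S2 reads c2=0 → after 1×micro: -2 ⇒ (c0=-2, c1=2, c2=-2)
macro 2: S0 reads c2=-2 → after 1×micro: 0; S1 reads c1=2 → after 1×micro: 3; S2 reads c2=-2 → after 1×micro: 2 ⇒ (c0=0, c1=3, c2=2)
macro 3: S0 reads c2=2 → after 1×micro: 5; S1 reads c1=3 → after 1×micro: 0; S2 reads c2=2 → after 1×micro: 4 ⇒ (c0=5, c1=0, c2=4)
macro 4: S0 reads c2=4 → after 1×micro: 0; S1 reads c1=0 → after 1×micro: 2; S2 reads c2=4 → after 1×micro: 2 ⇒ (c0=0, c1=2, c2=2)
macro 5: S0 reads c2=2 → after 1×micro: 5; S1 reads c1=2 → after 1×micro: 3; S2 reads c2=2 → after 1×micro: 4 ⇒ (c0=5, c1=3, c2=4)
macro 6: S0 reads c2=4 → after 1×micro: 0; S1 reads c1=3 → after 1×micro: 0; S2 reads c2=4 → after 1×micro: 2 ⇒ (c0=0, c1=0, c2=2)

c0 at macro-step 1 = -2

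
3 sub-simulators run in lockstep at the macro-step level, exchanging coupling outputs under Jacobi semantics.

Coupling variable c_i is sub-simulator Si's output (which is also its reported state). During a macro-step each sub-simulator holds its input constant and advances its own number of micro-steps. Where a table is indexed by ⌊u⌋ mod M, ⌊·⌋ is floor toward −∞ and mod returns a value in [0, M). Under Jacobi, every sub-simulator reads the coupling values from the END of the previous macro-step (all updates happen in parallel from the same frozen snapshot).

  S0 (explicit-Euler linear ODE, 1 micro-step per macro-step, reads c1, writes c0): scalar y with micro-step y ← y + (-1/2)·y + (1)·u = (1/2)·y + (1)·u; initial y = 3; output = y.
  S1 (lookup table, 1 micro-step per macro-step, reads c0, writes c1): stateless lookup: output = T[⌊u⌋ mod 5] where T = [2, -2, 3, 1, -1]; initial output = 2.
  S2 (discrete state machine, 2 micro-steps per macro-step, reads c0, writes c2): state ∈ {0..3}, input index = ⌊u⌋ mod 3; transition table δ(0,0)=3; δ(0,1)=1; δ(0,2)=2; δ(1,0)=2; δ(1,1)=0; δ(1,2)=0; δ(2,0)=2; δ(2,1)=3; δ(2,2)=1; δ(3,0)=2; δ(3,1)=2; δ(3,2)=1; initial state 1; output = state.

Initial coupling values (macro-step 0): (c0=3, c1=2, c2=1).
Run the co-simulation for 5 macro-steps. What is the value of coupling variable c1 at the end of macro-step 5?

macro 1: S0 reads c1=2 → after 1×micro: 7/2; S1 reads c0=3 → after 1×micro: 1; S2 reads c0=3 → after 2×micro: 2 ⇒ (c0=7/2, c1=1, c2=2)
macro 2: S0 reads c1=1 → after 1×micro: 11/4; S1 reads c0=7/2 → after 1×micro: 1; S2 reads c0=7/2 → after 2×micro: 2 ⇒ (c0=11/4, c1=1, c2=2)
macro 3: S0 reads c1=1 → after 1×micro: 19/8; S1 reads c0=11/4 → after 1×micro: 3; S2 reads c0=11/4 → after 2×micro: 0 ⇒ (c0=19/8, c1=3, c2=0)
macro 4: S0 reads c1=3 → after 1×micro: 67/16; S1 reads c0=19/8 → after 1×micro: 3; S2 reads c0=19/8 → after 2×micro: 1 ⇒ (c0=67/16, c1=3, c2=1)
macro 5: S0 reads c1=3 → after 1×micro: 163/32; S1 reads c0=67/16 → after 1×micro: -1; S2 reads c0=67/16 → after 2×micro: 1 ⇒ (c0=163/32, c1=-1, c2=1)

c1 at macro-step 5 = -1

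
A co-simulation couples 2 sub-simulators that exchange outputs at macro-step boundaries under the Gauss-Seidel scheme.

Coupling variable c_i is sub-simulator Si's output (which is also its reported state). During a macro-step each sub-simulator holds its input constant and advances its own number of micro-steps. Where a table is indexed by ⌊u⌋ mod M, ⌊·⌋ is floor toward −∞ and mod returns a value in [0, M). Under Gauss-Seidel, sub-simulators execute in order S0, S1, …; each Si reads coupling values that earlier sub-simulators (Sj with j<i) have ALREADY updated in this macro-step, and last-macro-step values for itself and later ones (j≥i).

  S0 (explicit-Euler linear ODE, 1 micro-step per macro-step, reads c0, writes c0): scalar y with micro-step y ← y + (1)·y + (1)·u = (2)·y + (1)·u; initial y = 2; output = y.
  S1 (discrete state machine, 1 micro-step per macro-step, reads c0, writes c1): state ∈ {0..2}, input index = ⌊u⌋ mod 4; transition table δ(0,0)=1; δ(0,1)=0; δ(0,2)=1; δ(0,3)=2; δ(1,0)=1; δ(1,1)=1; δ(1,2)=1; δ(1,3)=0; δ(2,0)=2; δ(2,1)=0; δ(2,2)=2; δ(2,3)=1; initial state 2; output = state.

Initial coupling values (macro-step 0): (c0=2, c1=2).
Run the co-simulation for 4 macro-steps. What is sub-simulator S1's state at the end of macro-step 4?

S1 state at macro-step 4 = 2

macro 1: S0 reads c0=2 → after 1×micro: 6; S1 reads c0=6 → after 1×micro: 2 ⇒ (c0=6, c1=2)
macro 2: S0 reads c0=6 → after 1×micro: 18; S1 reads c0=18 → after 1×micro: 2 ⇒ (c0=18, c1=2)
macro 3: S0 reads c0=18 → after 1×micro: 54; S1 reads c0=54 → after 1×micro: 2 ⇒ (c0=54, c1=2)
macro 4: S0 reads c0=54 → after 1×micro: 162; S1 reads c0=162 → after 1×micro: 2 ⇒ (c0=162, c1=2)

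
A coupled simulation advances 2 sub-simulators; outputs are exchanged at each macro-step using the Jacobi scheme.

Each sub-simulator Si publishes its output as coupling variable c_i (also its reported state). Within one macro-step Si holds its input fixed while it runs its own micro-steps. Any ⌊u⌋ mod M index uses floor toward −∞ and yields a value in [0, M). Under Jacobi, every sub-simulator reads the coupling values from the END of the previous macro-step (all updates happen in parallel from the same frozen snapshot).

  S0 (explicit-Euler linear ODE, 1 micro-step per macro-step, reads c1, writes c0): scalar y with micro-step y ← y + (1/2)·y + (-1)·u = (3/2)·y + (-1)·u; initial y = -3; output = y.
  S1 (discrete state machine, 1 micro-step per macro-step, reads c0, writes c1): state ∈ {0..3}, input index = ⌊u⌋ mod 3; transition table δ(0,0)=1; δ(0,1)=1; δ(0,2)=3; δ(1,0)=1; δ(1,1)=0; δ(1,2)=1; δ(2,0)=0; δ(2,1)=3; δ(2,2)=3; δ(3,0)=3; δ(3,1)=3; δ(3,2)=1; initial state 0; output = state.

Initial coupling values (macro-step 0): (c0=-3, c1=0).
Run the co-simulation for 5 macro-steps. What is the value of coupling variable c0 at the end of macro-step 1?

c0 at macro-step 1 = -9/2

macro 1: S0 reads c1=0 → after 1×micro: -9/2; S1 reads c0=-3 → after 1×micro: 1 ⇒ (c0=-9/2, c1=1)
macro 2: S0 reads c1=1 → after 1×micro: -31/4; S1 reads c0=-9/2 → after 1×micro: 0 ⇒ (c0=-31/4, c1=0)
macro 3: S0 reads c1=0 → after 1×micro: -93/8; S1 reads c0=-31/4 → after 1×micro: 1 ⇒ (c0=-93/8, c1=1)
macro 4: S0 reads c1=1 → after 1×micro: -295/16; S1 reads c0=-93/8 → after 1×micro: 1 ⇒ (c0=-295/16, c1=1)
macro 5: S0 reads c1=1 → after 1×micro: -917/32; S1 reads c0=-295/16 → after 1×micro: 1 ⇒ (c0=-917/32, c1=1)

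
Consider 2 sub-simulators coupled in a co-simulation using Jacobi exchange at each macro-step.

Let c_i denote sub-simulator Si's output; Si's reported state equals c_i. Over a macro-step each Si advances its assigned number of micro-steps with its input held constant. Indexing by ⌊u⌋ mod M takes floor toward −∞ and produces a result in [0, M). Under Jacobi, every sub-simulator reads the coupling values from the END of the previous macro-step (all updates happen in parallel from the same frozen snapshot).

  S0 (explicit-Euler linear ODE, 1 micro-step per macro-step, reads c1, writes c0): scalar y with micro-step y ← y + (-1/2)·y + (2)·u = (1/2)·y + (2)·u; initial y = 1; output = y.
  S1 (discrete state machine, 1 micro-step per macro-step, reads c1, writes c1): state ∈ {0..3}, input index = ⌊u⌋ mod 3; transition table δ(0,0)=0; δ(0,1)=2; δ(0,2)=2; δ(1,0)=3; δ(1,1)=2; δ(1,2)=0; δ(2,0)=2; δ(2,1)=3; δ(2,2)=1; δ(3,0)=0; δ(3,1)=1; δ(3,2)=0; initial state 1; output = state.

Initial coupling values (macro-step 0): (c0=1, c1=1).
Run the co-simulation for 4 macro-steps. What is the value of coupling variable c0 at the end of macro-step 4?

c0 at macro-step 4 = 101/16

macro 1: S0 reads c1=1 → after 1×micro: 5/2; S1 reads c1=1 → after 1×micro: 2 ⇒ (c0=5/2, c1=2)
macro 2: S0 reads c1=2 → after 1×micro: 21/4; S1 reads c1=2 → after 1×micro: 1 ⇒ (c0=21/4, c1=1)
macro 3: S0 reads c1=1 → after 1×micro: 37/8; S1 reads c1=1 → after 1×micro: 2 ⇒ (c0=37/8, c1=2)
macro 4: S0 reads c1=2 → after 1×micro: 101/16; S1 reads c1=2 → after 1×micro: 1 ⇒ (c0=101/16, c1=1)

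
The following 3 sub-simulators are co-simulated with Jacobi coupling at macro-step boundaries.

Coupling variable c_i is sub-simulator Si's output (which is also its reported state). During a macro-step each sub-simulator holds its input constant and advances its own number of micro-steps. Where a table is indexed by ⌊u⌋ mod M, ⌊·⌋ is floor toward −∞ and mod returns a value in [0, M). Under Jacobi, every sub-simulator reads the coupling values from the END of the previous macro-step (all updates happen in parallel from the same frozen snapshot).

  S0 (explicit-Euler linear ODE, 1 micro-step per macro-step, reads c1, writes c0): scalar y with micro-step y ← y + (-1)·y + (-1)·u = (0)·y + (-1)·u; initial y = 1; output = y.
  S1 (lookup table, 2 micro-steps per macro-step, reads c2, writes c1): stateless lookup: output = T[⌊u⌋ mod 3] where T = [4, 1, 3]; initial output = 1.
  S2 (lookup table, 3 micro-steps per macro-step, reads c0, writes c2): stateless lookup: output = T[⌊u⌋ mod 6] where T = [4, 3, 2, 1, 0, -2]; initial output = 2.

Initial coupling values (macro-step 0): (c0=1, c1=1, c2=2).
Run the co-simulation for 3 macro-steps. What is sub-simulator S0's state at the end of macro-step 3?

S0 state at macro-step 3 = -4

macro 1: S0 reads c1=1 → after 1×micro: -1; S1 reads c2=2 → after 2×micro: 3; S2 reads c0=1 → after 3×micro: 3 ⇒ (c0=-1, c1=3, c2=3)
macro 2: S0 reads c1=3 → after 1×micro: -3; S1 reads c2=3 → after 2×micro: 4; S2 reads c0=-1 → after 3×micro: -2 ⇒ (c0=-3, c1=4, c2=-2)
macro 3: S0 reads c1=4 → after 1×micro: -4; S1 reads c2=-2 → after 2×micro: 1; S2 reads c0=-3 → after 3×micro: 1 ⇒ (c0=-4, c1=1, c2=1)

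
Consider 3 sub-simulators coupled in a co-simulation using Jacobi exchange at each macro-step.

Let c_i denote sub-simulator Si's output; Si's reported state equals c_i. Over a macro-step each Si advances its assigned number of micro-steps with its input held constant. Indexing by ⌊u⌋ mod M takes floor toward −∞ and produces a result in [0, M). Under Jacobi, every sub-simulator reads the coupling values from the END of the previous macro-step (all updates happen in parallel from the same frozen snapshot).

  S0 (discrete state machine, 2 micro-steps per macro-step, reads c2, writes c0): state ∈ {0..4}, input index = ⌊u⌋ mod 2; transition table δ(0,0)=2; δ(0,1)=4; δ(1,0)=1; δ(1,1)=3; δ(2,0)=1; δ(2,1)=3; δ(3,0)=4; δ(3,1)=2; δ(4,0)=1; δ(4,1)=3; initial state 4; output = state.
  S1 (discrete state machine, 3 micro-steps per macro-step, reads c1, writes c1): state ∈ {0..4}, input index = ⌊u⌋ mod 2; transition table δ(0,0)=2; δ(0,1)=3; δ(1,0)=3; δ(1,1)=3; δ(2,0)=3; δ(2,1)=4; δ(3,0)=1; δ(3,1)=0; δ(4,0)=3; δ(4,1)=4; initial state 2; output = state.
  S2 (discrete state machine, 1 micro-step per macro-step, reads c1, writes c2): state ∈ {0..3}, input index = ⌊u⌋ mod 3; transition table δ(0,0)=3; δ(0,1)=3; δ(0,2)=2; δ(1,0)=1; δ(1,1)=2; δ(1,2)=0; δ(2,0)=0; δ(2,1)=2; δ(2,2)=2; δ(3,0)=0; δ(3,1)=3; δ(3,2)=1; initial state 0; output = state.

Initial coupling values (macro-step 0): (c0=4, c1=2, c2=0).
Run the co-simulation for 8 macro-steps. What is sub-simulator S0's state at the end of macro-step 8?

S0 state at macro-step 8 = 2

macro 1: S0 reads c2=0 → after 2×micro: 1; S1 reads c1=2 → after 3×micro: 3; S2 reads c1=2 → after 1×micro: 2 ⇒ (c0=1, c1=3, c2=2)
macro 2: S0 reads c2=2 → after 2×micro: 1; S1 reads c1=3 → after 3×micro: 0; S2 reads c1=3 → after 1×micro: 0 ⇒ (c0=1, c1=0, c2=0)
macro 3: S0 reads c2=0 → after 2×micro: 1; S1 reads c1=0 → after 3×micro: 1; S2 reads c1=0 → after 1×micro: 3 ⇒ (c0=1, c1=1, c2=3)
macro 4: S0 reads c2=3 → after 2×micro: 2; S1 reads c1=1 → after 3×micro: 3; S2 reads c1=1 → after 1×micro: 3 ⇒ (c0=2, c1=3, c2=3)
macro 5: S0 reads c2=3 → after 2×micro: 2; S1 reads c1=3 → after 3×micro: 0; S2 reads c1=3 → after 1×micro: 0 ⇒ (c0=2, c1=0, c2=0)
macro 6: S0 reads c2=0 → after 2×micro: 1; S1 reads c1=0 → after 3×micro: 1; S2 reads c1=0 → after 1×micro: 3 ⇒ (c0=1, c1=1, c2=3)
macro 7: S0 reads c2=3 → after 2×micro: 2; S1 reads c1=1 → after 3×micro: 3; S2 reads c1=1 → after 1×micro: 3 ⇒ (c0=2, c1=3, c2=3)
macro 8: S0 reads c2=3 → after 2×micro: 2; S1 reads c1=3 → after 3×micro: 0; S2 reads c1=3 → after 1×micro: 0 ⇒ (c0=2, c1=0, c2=0)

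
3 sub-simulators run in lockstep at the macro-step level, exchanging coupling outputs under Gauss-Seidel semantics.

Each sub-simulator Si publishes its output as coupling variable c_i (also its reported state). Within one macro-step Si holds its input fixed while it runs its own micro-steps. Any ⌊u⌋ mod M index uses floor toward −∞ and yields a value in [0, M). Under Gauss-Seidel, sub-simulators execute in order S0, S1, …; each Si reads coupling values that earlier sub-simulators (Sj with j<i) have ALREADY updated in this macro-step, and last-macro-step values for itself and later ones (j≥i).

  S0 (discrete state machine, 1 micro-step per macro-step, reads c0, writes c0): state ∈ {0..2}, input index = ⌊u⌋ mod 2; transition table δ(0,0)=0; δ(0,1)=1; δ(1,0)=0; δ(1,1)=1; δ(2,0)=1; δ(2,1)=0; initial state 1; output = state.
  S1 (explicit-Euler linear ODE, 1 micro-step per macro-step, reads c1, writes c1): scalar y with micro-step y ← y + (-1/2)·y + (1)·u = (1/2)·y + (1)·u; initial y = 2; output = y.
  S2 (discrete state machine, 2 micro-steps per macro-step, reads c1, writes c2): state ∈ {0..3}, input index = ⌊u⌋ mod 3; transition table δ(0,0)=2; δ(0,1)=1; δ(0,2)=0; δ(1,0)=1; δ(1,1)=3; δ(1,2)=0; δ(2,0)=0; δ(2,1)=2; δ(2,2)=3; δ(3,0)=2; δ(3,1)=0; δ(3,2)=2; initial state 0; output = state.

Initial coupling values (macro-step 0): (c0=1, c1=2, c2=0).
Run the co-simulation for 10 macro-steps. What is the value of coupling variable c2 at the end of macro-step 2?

macro 1: S0 reads c0=1 → after 1×micro: 1; S1 reads c1=2 → after 1×micro: 3; S2 reads c1=3 → after 2×micro: 0 ⇒ (c0=1, c1=3, c2=0)
macro 2: S0 reads c0=1 → after 1×micro: 1; S1 reads c1=3 → after 1×micro: 9/2; S2 reads c1=9/2 → after 2×micro: 3 ⇒ (c0=1, c1=9/2, c2=3)
macro 3: S0 reads c0=1 → after 1×micro: 1; S1 reads c1=9/2 → after 1×micro: 27/4; S2 reads c1=27/4 → after 2×micro: 0 ⇒ (c0=1, c1=27/4, c2=0)
macro 4: S0 reads c0=1 → after 1×micro: 1; S1 reads c1=27/4 → after 1×micro: 81/8; S2 reads c1=81/8 → after 2×micro: 3 ⇒ (c0=1, c1=81/8, c2=3)
macro 5: S0 reads c0=1 → after 1×micro: 1; S1 reads c1=81/8 → after 1×micro: 243/16; S2 reads c1=243/16 → after 2×micro: 0 ⇒ (c0=1, c1=243/16, c2=0)
macro 6: S0 reads c0=1 → after 1×micro: 1; S1 reads c1=243/16 → after 1×micro: 729/32; S2 reads c1=729/32 → after 2×micro: 3 ⇒ (c0=1, c1=729/32, c2=3)
macro 7: S0 reads c0=1 → after 1×micro: 1; S1 reads c1=729/32 → after 1×micro: 2187/64; S2 reads c1=2187/64 → after 2×micro: 1 ⇒ (c0=1, c1=2187/64, c2=1)
macro 8: S0 reads c0=1 → after 1×micro: 1; S1 reads c1=2187/64 → after 1×micro: 6561/128; S2 reads c1=6561/128 → after 2×micro: 1 ⇒ (c0=1, c1=6561/128, c2=1)
macro 9: S0 reads c0=1 → after 1×micro: 1; S1 reads c1=6561/128 → after 1×micro: 19683/256; S2 reads c1=19683/256 → after 2×micro: 0 ⇒ (c0=1, c1=19683/256, c2=0)
macro 10: S0 reads c0=1 → after 1×micro: 1; S1 reads c1=19683/256 → after 1×micro: 59049/512; S2 reads c1=59049/512 → after 2×micro: 3 ⇒ (c0=1, c1=59049/512, c2=3)

c2 at macro-step 2 = 3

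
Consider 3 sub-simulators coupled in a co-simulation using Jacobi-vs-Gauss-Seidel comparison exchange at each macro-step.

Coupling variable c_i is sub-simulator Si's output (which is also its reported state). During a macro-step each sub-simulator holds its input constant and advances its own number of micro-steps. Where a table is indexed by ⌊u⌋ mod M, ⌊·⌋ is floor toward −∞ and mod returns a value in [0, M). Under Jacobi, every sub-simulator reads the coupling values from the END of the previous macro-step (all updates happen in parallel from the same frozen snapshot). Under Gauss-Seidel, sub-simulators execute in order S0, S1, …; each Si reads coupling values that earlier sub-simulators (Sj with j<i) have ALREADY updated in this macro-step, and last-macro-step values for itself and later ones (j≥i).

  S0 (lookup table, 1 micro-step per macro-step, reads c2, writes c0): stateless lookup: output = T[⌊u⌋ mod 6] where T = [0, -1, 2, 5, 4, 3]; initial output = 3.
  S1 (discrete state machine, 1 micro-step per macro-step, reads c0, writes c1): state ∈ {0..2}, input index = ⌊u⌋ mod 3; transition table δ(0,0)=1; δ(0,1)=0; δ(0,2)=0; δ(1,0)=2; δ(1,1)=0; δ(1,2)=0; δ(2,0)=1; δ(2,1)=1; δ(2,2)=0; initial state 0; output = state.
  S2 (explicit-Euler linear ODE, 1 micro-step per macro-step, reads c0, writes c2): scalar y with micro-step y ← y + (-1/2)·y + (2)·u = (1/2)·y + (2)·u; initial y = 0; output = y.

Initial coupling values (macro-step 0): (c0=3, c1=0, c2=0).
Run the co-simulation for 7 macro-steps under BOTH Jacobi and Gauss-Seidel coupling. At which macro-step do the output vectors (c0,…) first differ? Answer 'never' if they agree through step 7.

[Jacobi] macro 1: S0 reads c2=0 → after 1×micro: 0; S1 reads c0=3 → after 1×micro: 1; S2 reads c0=3 → after 1×micro: 6 ⇒ (c0=0, c1=1, c2=6)
[Jacobi] macro 2: S0 reads c2=6 → after 1×micro: 0; S1 reads c0=0 → after 1×micro: 2; S2 reads c0=0 → after 1×micro: 3 ⇒ (c0=0, c1=2, c2=3)
[Jacobi] macro 3: S0 reads c2=3 → after 1×micro: 5; S1 reads c0=0 → after 1×micro: 1; S2 reads c0=0 → after 1×micro: 3/2 ⇒ (c0=5, c1=1, c2=3/2)
[Jacobi] macro 4: S0 reads c2=3/2 → after 1×micro: -1; S1 reads c0=5 → after 1×micro: 0; S2 reads c0=5 → after 1×micro: 43/4 ⇒ (c0=-1, c1=0, c2=43/4)
[Jacobi] macro 5: S0 reads c2=43/4 → after 1×micro: 4; S1 reads c0=-1 → after 1×micro: 0; S2 reads c0=-1 → after 1×micro: 27/8 ⇒ (c0=4, c1=0, c2=27/8)
[Jacobi] macro 6: S0 reads c2=27/8 → after 1×micro: 5; S1 reads c0=4 → after 1×micro: 0; S2 reads c0=4 → after 1×micro: 155/16 ⇒ (c0=5, c1=0, c2=155/16)
[Jacobi] macro 7: S0 reads c2=155/16 → after 1×micro: 5; S1 reads c0=5 → after 1×micro: 0; S2 reads c0=5 → after 1×micro: 475/32 ⇒ (c0=5, c1=0, c2=475/32)
[Gauss-Seidel] macro 1: S0 reads c2=0 → after 1×micro: 0; S1 reads c0=0 → after 1×micro: 1; S2 reads c0=0 → after 1×micro: 0 ⇒ (c0=0, c1=1, c2=0)
[Gauss-Seidel] macro 2: S0 reads c2=0 → after 1×micro: 0; S1 reads c0=0 → after 1×micro: 2; S2 reads c0=0 → after 1×micro: 0 ⇒ (c0=0, c1=2, c2=0)
[Gauss-Seidel] macro 3: S0 reads c2=0 → after 1×micro: 0; S1 reads c0=0 → after 1×micro: 1; S2 reads c0=0 → after 1×micro: 0 ⇒ (c0=0, c1=1, c2=0)
[Gauss-Seidel] macro 4: S0 reads c2=0 → after 1×micro: 0; S1 reads c0=0 → after 1×micro: 2; S2 reads c0=0 → after 1×micro: 0 ⇒ (c0=0, c1=2, c2=0)
[Gauss-Seidel] macro 5: S0 reads c2=0 → after 1×micro: 0; S1 reads c0=0 → after 1×micro: 1; S2 reads c0=0 → after 1×micro: 0 ⇒ (c0=0, c1=1, c2=0)
[Gauss-Seidel] macro 6: S0 reads c2=0 → after 1×micro: 0; S1 reads c0=0 → after 1×micro: 2; S2 reads c0=0 → after 1×micro: 0 ⇒ (c0=0, c1=2, c2=0)
[Gauss-Seidel] macro 7: S0 reads c2=0 → after 1×micro: 0; S1 reads c0=0 → after 1×micro: 1; S2 reads c0=0 → after 1×micro: 0 ⇒ (c0=0, c1=1, c2=0)

first divergence at macro-step: 1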